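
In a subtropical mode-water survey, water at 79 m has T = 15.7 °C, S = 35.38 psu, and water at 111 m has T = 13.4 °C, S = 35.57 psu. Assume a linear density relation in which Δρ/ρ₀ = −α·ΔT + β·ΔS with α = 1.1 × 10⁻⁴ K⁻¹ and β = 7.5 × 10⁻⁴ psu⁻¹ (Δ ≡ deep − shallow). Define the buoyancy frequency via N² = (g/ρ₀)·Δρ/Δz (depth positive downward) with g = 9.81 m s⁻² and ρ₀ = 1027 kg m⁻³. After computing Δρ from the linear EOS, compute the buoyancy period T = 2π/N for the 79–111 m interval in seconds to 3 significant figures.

571 s

ΔT = -2.3 K, ΔS = +0.19 psu (deep − shallow).
Δρ/ρ₀ = −αΔT + βΔS = 2.53 × 10⁻⁴ + 1.425 × 10⁻⁴ = 3.955 × 10⁻⁴, so Δρ ≈ 0.4062 kg m⁻³.
N² = (g/ρ₀)·Δρ/Δz = g·(Δρ/ρ₀)/Δz = 9.81 × 3.955 × 10⁻⁴ / 32 = 1.2125 × 10⁻⁴ s⁻².
N = √(1.2125 × 10⁻⁴) = 0.011011 rad s⁻¹ → T = 2π/N = 570.63 s ≈ 571 s.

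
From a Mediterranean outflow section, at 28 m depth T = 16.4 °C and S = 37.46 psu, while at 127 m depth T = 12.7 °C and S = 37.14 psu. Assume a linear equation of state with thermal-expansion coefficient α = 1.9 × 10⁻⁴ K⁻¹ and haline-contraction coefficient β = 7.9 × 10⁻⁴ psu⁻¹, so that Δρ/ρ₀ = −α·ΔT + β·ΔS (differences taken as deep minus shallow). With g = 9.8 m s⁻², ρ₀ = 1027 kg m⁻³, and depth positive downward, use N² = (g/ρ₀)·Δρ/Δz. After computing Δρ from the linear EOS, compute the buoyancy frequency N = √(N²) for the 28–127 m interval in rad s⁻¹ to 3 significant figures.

6.68 × 10⁻³ rad s⁻¹

ΔT = -3.7 K, ΔS = -0.32 psu (deep − shallow).
Δρ/ρ₀ = −αΔT + βΔS = 7.03 × 10⁻⁴ − 2.528 × 10⁻⁴ = 4.502 × 10⁻⁴, so Δρ ≈ 0.4624 kg m⁻³.
N² = (g/ρ₀)·Δρ/Δz = g·(Δρ/ρ₀)/Δz = 9.8 × 4.502 × 10⁻⁴ / 99 = 4.4565 × 10⁻⁵ s⁻².
N = √(4.4565 × 10⁻⁵) = 6.6757 × 10⁻³ rad s⁻¹ ≈ 6.68 × 10⁻³ rad s⁻¹.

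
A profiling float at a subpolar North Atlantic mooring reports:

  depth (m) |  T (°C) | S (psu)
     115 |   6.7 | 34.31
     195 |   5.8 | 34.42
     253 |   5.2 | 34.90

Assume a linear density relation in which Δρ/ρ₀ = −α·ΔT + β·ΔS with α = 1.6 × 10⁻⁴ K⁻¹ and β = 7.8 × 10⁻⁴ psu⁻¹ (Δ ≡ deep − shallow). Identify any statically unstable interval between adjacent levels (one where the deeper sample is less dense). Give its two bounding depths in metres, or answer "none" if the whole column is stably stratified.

none

Evaluate Δρ/ρ₀ = −αΔT + βΔS across each adjacent pair:
  115–195 m: −αΔT+βΔS = −(1.6 × 10⁻⁴)(-0.9)+(7.8 × 10⁻⁴)(+0.11) = 2.3 × 10⁻⁴ → stable
  195–253 m: −αΔT+βΔS = −(1.6 × 10⁻⁴)(-0.6)+(7.8 × 10⁻⁴)(+0.48) = 4.7 × 10⁻⁴ → stable
Every interval has Δρ > 0: the column is stably stratified throughout.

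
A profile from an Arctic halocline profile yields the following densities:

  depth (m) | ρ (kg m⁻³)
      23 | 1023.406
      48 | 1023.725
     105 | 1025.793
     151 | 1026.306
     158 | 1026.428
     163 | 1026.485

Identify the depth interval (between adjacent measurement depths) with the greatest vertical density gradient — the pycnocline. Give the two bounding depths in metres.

48–105 m

Compute the density gradient over each adjacent pair:
  23–48 m: Δρ/Δz = 0.319/25 = 0.013 kg m⁻⁴
  48–105 m: Δρ/Δz = 2.068/57 = 0.036 kg m⁻⁴
  105–151 m: Δρ/Δz = 0.513/46 = 0.011 kg m⁻⁴
  151–158 m: Δρ/Δz = 0.122/7 = 0.017 kg m⁻⁴
  158–163 m: Δρ/Δz = 0.057/5 = 0.011 kg m⁻⁴
The largest gradient is in the 48–105 m interval — the pycnocline.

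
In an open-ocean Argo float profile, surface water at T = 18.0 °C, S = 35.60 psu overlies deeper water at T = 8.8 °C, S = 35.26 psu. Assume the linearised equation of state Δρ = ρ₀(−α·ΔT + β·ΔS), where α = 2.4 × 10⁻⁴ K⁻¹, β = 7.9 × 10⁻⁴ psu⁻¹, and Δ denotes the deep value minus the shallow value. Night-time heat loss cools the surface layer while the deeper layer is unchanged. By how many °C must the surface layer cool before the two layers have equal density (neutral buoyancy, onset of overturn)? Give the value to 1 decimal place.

8.1 °C

Neutral buoyancy requires Δρ = 0, i.e. −α(T_deep − T_surf′) + β(S_deep − S_surf) = 0.
T_surf′ = T_deep − (β/α)·ΔS = 8.8 − (7.9 × 10⁻⁴/2.4 × 10⁻⁴)·(-0.34) = 9.919 °C.
Cooling required: 18.0 − (9.919) = 8.081 °C.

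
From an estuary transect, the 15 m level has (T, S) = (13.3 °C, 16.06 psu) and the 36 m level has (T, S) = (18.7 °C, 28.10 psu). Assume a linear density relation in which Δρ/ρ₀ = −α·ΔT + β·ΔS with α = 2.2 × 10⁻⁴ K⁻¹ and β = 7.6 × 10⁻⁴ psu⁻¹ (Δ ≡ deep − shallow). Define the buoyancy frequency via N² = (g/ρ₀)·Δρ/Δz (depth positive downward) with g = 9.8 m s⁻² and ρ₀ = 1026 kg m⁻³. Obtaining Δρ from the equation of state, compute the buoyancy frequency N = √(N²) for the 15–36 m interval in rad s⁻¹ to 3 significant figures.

0.0610 rad s⁻¹

ΔT = +5.4 K, ΔS = +12.04 psu (deep − shallow).
Δρ/ρ₀ = −αΔT + βΔS = -1.188 × 10⁻³ + 9.1504 × 10⁻³ = 7.9624 × 10⁻³, so Δρ ≈ 8.169 kg m⁻³.
N² = (g/ρ₀)·Δρ/Δz = g·(Δρ/ρ₀)/Δz = 9.8 × 7.9624 × 10⁻³ / 21 = 3.7158 × 10⁻³ s⁻².
N = √(3.7158 × 10⁻³) = 0.060957 rad s⁻¹ ≈ 0.0610 rad s⁻¹.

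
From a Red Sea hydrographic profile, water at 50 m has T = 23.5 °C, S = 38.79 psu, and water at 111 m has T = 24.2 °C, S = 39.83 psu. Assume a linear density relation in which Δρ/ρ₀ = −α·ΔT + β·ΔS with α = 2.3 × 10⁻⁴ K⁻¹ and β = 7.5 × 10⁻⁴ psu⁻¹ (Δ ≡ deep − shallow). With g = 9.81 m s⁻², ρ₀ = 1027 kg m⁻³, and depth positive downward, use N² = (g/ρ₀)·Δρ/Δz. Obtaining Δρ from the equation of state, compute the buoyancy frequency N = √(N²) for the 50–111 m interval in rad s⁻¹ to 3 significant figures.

ΔT = +0.7 K, ΔS = +1.04 psu (deep − shallow).
Δρ/ρ₀ = −αΔT + βΔS = -1.61 × 10⁻⁴ + 7.80 × 10⁻⁴ = 6.19 × 10⁻⁴, so Δρ ≈ 0.6357 kg m⁻³.
N² = (g/ρ₀)·Δρ/Δz = g·(Δρ/ρ₀)/Δz = 9.81 × 6.19 × 10⁻⁴ / 61 = 9.9547 × 10⁻⁵ s⁻².
N = √(9.9547 × 10⁻⁵) = 9.9773 × 10⁻³ rad s⁻¹ ≈ 9.98 × 10⁻³ rad s⁻¹.

9.98 × 10⁻³ rad s⁻¹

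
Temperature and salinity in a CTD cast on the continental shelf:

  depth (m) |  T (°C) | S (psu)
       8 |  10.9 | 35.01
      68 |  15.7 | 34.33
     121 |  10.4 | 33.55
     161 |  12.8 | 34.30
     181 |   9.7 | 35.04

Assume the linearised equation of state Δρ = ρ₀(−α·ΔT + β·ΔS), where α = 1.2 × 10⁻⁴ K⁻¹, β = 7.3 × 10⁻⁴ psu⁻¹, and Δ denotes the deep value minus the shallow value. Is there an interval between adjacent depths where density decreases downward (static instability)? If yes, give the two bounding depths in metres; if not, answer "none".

Evaluate Δρ/ρ₀ = −αΔT + βΔS across each adjacent pair:
  8–68 m: −αΔT+βΔS = −(1.2 × 10⁻⁴)(+4.8)+(7.3 × 10⁻⁴)(-0.68) = -1.1 × 10⁻³ → UNSTABLE
  68–121 m: −αΔT+βΔS = −(1.2 × 10⁻⁴)(-5.3)+(7.3 × 10⁻⁴)(-0.78) = 6.7 × 10⁻⁵ → stable
  121–161 m: −αΔT+βΔS = −(1.2 × 10⁻⁴)(+2.4)+(7.3 × 10⁻⁴)(+0.75) = 2.6 × 10⁻⁴ → stable
  161–181 m: −αΔT+βΔS = −(1.2 × 10⁻⁴)(-3.1)+(7.3 × 10⁻⁴)(+0.74) = 9.1 × 10⁻⁴ → stable
The 8–68 m interval has Δρ < 0: lighter water underlies denser water.

8–68 m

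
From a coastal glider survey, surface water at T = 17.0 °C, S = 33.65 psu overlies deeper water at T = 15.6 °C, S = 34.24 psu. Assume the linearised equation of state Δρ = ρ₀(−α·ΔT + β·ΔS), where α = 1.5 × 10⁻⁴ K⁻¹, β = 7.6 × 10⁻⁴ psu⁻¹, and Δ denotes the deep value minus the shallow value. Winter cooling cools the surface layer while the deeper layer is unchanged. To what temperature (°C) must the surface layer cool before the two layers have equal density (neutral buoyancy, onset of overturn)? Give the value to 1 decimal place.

Neutral buoyancy requires Δρ = 0, i.e. −α(T_deep − T_surf′) + β(S_deep − S_surf) = 0.
T_surf′ = T_deep − (β/α)·ΔS = 15.6 − (7.6 × 10⁻⁴/1.5 × 10⁻⁴)·(+0.59) = 12.611 °C.
Cooling required: 17.0 − (12.611) = 4.389 °C.

12.6 °C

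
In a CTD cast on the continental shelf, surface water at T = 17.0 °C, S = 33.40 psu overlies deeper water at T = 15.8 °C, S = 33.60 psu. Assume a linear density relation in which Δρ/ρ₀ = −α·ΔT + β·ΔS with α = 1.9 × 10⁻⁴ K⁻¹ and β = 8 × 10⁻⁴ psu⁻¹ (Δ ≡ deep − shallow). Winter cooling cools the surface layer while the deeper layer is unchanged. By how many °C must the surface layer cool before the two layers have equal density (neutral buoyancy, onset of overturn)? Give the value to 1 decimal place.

2.0 °C

Neutral buoyancy requires Δρ = 0, i.e. −α(T_deep − T_surf′) + β(S_deep − S_surf) = 0.
T_surf′ = T_deep − (β/α)·ΔS = 15.8 − (8 × 10⁻⁴/1.9 × 10⁻⁴)·(+0.20) = 14.958 °C.
Cooling required: 17.0 − (14.958) = 2.042 °C.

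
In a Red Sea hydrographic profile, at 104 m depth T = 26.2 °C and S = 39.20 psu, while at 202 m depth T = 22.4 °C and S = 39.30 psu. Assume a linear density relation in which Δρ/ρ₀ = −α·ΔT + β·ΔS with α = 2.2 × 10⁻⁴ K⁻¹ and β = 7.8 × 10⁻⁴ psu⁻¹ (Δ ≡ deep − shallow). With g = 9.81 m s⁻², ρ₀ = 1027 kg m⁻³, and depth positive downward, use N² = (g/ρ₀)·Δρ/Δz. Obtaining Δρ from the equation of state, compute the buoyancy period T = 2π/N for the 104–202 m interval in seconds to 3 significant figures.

657 s

ΔT = -3.8 K, ΔS = +0.10 psu (deep − shallow).
Δρ/ρ₀ = −αΔT + βΔS = 8.36 × 10⁻⁴ + 7.80 × 10⁻⁵ = 9.14 × 10⁻⁴, so Δρ ≈ 0.9387 kg m⁻³.
N² = (g/ρ₀)·Δρ/Δz = g·(Δρ/ρ₀)/Δz = 9.81 × 9.14 × 10⁻⁴ / 98 = 9.1493 × 10⁻⁵ s⁻².
N = √(9.1493 × 10⁻⁵) = 9.5652 × 10⁻³ rad s⁻¹ → T = 2π/N = 656.88 s ≈ 657 s.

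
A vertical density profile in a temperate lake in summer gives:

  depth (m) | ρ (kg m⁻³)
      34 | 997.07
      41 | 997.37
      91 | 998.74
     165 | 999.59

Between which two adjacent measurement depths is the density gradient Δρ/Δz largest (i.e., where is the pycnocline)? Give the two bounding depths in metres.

Compute the density gradient over each adjacent pair:
  34–41 m: Δρ/Δz = 0.30/7 = 0.043 kg m⁻⁴
  41–91 m: Δρ/Δz = 1.37/50 = 0.027 kg m⁻⁴
  91–165 m: Δρ/Δz = 0.85/74 = 0.011 kg m⁻⁴
The largest gradient is in the 34–41 m interval — the pycnocline.

34–41 m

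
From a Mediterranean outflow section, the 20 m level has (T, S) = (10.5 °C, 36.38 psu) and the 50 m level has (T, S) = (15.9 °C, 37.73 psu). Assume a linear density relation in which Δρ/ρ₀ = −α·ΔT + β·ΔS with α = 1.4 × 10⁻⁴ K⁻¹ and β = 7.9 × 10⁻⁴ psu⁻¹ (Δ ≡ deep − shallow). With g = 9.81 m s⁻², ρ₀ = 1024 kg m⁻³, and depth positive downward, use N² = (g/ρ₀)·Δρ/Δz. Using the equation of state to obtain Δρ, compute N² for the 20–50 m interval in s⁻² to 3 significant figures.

1.02 × 10⁻⁴ s⁻²

ΔT = +5.4 K, ΔS = +1.35 psu (deep − shallow).
Δρ/ρ₀ = −αΔT + βΔS = -7.56 × 10⁻⁴ + 1.0665 × 10⁻³ = 3.105 × 10⁻⁴, so Δρ ≈ 0.3180 kg m⁻³.
N² = (g/ρ₀)·Δρ/Δz = g·(Δρ/ρ₀)/Δz = 9.81 × 3.105 × 10⁻⁴ / 30 = 1.0153 × 10⁻⁴ s⁻² ≈ 1.02 × 10⁻⁴ s⁻².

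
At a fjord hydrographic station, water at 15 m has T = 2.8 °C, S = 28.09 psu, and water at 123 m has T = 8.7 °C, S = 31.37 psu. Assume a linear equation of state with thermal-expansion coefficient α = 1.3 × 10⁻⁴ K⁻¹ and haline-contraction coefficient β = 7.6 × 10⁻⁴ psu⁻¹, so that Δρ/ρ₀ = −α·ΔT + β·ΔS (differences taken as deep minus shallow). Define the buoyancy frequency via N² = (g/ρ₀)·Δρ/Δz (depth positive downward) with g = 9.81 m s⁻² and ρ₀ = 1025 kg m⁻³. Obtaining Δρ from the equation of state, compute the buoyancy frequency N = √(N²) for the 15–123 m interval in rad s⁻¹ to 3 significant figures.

0.0125 rad s⁻¹

ΔT = +5.9 K, ΔS = +3.28 psu (deep − shallow).
Δρ/ρ₀ = −αΔT + βΔS = -7.67 × 10⁻⁴ + 2.4928 × 10⁻³ = 1.7258 × 10⁻³, so Δρ ≈ 1.769 kg m⁻³.
N² = (g/ρ₀)·Δρ/Δz = g·(Δρ/ρ₀)/Δz = 9.81 × 1.7258 × 10⁻³ / 108 = 1.5676 × 10⁻⁴ s⁻².
N = √(1.5676 × 10⁻⁴) = 0.012520 rad s⁻¹ ≈ 0.0125 rad s⁻¹.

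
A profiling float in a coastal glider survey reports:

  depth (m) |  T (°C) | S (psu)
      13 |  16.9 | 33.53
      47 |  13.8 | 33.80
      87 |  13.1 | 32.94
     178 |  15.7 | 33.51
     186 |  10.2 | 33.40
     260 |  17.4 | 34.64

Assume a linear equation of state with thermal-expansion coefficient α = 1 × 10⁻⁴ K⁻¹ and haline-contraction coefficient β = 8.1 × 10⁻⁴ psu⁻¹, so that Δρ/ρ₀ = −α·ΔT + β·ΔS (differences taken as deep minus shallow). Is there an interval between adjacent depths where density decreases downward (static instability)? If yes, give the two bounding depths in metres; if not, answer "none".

47–87 m

Evaluate Δρ/ρ₀ = −αΔT + βΔS across each adjacent pair:
  13–47 m: −αΔT+βΔS = −(1 × 10⁻⁴)(-3.1)+(8.1 × 10⁻⁴)(+0.27) = 5.3 × 10⁻⁴ → stable
  47–87 m: −αΔT+βΔS = −(1 × 10⁻⁴)(-0.7)+(8.1 × 10⁻⁴)(-0.86) = -6.3 × 10⁻⁴ → UNSTABLE
  87–178 m: −αΔT+βΔS = −(1 × 10⁻⁴)(+2.6)+(8.1 × 10⁻⁴)(+0.57) = 2.0 × 10⁻⁴ → stable
  178–186 m: −αΔT+βΔS = −(1 × 10⁻⁴)(-5.5)+(8.1 × 10⁻⁴)(-0.11) = 4.6 × 10⁻⁴ → stable
  186–260 m: −αΔT+βΔS = −(1 × 10⁻⁴)(+7.2)+(8.1 × 10⁻⁴)(+1.24) = 2.8 × 10⁻⁴ → stable
The 47–87 m interval has Δρ < 0: lighter water underlies denser water.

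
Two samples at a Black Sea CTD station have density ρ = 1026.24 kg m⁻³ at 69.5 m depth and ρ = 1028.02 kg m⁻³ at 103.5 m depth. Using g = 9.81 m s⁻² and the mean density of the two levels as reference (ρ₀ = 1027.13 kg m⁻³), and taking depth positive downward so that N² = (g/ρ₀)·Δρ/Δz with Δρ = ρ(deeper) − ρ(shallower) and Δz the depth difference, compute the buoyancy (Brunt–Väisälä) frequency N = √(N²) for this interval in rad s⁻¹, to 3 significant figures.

Δρ = 1028.02 − 1026.24 = 1.78 kg m⁻³ over Δz = 103.5 − 69.5 = 34 m.
N² = (9.81/1027.13) × (1.78/34) = 5.0002 × 10⁻⁴ s⁻².
N = √(5.0002 × 10⁻⁴) = 0.022361 rad s⁻¹ ≈ 0.0224 rad s⁻¹.

0.0224 rad s⁻¹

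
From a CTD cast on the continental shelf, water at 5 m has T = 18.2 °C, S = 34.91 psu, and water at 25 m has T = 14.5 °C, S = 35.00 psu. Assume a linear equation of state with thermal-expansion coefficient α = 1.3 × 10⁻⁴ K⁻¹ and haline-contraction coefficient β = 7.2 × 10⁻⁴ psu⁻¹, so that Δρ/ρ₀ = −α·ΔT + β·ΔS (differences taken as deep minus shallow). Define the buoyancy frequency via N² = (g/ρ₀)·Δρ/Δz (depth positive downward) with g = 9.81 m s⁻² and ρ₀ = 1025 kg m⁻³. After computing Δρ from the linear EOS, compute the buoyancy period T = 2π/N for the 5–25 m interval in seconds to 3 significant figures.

384 s

ΔT = -3.7 K, ΔS = +0.09 psu (deep − shallow).
Δρ/ρ₀ = −αΔT + βΔS = 4.81 × 10⁻⁴ + 6.48 × 10⁻⁵ = 5.458 × 10⁻⁴, so Δρ ≈ 0.5594 kg m⁻³.
N² = (g/ρ₀)·Δρ/Δz = g·(Δρ/ρ₀)/Δz = 9.81 × 5.458 × 10⁻⁴ / 20 = 2.6771 × 10⁻⁴ s⁻².
N = √(2.6771 × 10⁻⁴) = 0.016362 rad s⁻¹ → T = 2π/N = 384.01 s ≈ 384 s.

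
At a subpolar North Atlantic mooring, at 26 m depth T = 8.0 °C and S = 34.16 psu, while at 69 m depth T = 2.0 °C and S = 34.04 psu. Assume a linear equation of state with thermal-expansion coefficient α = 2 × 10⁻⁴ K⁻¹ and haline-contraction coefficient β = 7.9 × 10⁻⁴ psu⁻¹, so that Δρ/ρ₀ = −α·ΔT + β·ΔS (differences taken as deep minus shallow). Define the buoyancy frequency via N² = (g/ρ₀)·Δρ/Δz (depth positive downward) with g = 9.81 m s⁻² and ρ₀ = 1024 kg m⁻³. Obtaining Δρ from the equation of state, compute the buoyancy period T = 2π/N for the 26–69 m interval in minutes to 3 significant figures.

ΔT = -6.0 K, ΔS = -0.12 psu (deep − shallow).
Δρ/ρ₀ = −αΔT + βΔS = 1.20 × 10⁻³ − 9.48 × 10⁻⁵ = 1.1052 × 10⁻³, so Δρ ≈ 1.132 kg m⁻³.
N² = (g/ρ₀)·Δρ/Δz = g·(Δρ/ρ₀)/Δz = 9.81 × 1.1052 × 10⁻³ / 43 = 2.5214 × 10⁻⁴ s⁻².
N = √(2.5214 × 10⁻⁴) = 0.015879 rad s⁻¹ → T = 2π/N = 395.69 s = 6.5948 min ≈ 6.59 min.

6.59 min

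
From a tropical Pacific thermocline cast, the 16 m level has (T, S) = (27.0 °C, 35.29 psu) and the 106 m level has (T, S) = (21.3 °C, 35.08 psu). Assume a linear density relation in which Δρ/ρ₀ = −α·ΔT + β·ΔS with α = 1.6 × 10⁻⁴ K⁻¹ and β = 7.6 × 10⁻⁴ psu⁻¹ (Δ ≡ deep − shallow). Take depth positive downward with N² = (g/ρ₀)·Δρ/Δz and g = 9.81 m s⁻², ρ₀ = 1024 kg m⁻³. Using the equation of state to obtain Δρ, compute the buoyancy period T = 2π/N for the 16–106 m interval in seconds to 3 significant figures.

694 s

ΔT = -5.7 K, ΔS = -0.21 psu (deep − shallow).
Δρ/ρ₀ = −αΔT + βΔS = 9.12 × 10⁻⁴ − 1.596 × 10⁻⁴ = 7.524 × 10⁻⁴, so Δρ ≈ 0.7705 kg m⁻³.
N² = (g/ρ₀)·Δρ/Δz = g·(Δρ/ρ₀)/Δz = 9.81 × 7.524 × 10⁻⁴ / 90 = 8.2012 × 10⁻⁵ s⁻².
N = √(8.2012 × 10⁻⁵) = 9.0560 × 10⁻³ rad s⁻¹ → T = 2π/N = 693.81 s ≈ 694 s.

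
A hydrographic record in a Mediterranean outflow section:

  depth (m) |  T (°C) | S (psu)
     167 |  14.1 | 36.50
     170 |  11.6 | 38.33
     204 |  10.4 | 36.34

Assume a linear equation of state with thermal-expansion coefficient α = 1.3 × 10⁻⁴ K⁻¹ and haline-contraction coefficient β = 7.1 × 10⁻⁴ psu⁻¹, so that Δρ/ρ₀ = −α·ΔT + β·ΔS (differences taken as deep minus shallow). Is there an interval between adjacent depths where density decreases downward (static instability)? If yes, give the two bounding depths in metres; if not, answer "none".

170–204 m

Evaluate Δρ/ρ₀ = −αΔT + βΔS across each adjacent pair:
  167–170 m: −αΔT+βΔS = −(1.3 × 10⁻⁴)(-2.5)+(7.1 × 10⁻⁴)(+1.83) = 1.6 × 10⁻³ → stable
  170–204 m: −αΔT+βΔS = −(1.3 × 10⁻⁴)(-1.2)+(7.1 × 10⁻⁴)(-1.99) = -1.3 × 10⁻³ → UNSTABLE
The 170–204 m interval has Δρ < 0: lighter water underlies denser water.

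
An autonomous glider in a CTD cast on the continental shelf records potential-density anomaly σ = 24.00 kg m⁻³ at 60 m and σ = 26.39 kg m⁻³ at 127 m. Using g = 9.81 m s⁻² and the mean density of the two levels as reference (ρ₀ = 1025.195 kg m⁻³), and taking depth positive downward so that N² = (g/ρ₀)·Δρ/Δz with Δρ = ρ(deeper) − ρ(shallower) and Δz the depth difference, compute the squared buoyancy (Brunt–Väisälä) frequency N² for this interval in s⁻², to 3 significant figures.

3.41 × 10⁻⁴ s⁻²

Δρ = 1026.39 − 1024.00 = 2.39 kg m⁻³ over Δz = 127 − 60 = 67 m.
N² = (9.81/1025.195) × (2.39/67) = 3.4134 × 10⁻⁴ s⁻² ≈ 3.41 × 10⁻⁴ s⁻².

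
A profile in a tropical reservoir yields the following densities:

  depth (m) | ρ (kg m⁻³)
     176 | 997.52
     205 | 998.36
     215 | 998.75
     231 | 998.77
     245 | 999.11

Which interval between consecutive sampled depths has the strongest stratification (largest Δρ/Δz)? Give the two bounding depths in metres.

Compute the density gradient over each adjacent pair:
  176–205 m: Δρ/Δz = 0.84/29 = 0.029 kg m⁻⁴
  205–215 m: Δρ/Δz = 0.39/10 = 0.039 kg m⁻⁴
  215–231 m: Δρ/Δz = 0.02/16 = 1.3 × 10⁻³ kg m⁻⁴
  231–245 m: Δρ/Δz = 0.34/14 = 0.024 kg m⁻⁴
The largest gradient is in the 205–215 m interval — the pycnocline.

205–215 m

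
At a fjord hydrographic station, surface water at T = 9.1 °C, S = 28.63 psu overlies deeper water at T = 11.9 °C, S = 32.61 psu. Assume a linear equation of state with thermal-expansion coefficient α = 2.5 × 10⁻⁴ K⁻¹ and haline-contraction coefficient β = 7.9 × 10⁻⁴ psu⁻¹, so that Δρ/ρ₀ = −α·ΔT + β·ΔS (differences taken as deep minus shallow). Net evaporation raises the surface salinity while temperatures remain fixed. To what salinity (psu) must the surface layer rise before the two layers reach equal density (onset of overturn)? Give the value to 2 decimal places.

Neutral buoyancy requires −α(T_deep − T_surf) + β(S_deep − S_surf′) = 0.
S_surf′ = S_deep − (α/β)·ΔT = 32.61 − (2.5 × 10⁻⁴/7.9 × 10⁻⁴)·(+2.8) = 31.7239 psu.
Increase required: 31.7239 − 28.63 = 3.0939 psu.

31.72 psu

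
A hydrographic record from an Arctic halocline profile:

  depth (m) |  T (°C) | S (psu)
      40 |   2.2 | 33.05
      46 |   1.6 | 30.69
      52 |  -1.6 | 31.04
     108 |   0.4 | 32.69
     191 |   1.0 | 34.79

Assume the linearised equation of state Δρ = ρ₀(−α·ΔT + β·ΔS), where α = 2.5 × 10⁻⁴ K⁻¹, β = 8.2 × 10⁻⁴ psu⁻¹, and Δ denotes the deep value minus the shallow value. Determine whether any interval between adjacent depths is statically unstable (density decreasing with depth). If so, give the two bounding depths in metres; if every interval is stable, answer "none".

Evaluate Δρ/ρ₀ = −αΔT + βΔS across each adjacent pair:
  40–46 m: −αΔT+βΔS = −(2.5 × 10⁻⁴)(-0.6)+(8.2 × 10⁻⁴)(-2.36) = -1.8 × 10⁻³ → UNSTABLE
  46–52 m: −αΔT+βΔS = −(2.5 × 10⁻⁴)(-3.2)+(8.2 × 10⁻⁴)(+0.35) = 1.1 × 10⁻³ → stable
  52–108 m: −αΔT+βΔS = −(2.5 × 10⁻⁴)(+2.0)+(8.2 × 10⁻⁴)(+1.65) = 8.5 × 10⁻⁴ → stable
  108–191 m: −αΔT+βΔS = −(2.5 × 10⁻⁴)(+0.6)+(8.2 × 10⁻⁴)(+2.10) = 1.6 × 10⁻³ → stable
The 40–46 m interval has Δρ < 0: lighter water underlies denser water.

40–46 m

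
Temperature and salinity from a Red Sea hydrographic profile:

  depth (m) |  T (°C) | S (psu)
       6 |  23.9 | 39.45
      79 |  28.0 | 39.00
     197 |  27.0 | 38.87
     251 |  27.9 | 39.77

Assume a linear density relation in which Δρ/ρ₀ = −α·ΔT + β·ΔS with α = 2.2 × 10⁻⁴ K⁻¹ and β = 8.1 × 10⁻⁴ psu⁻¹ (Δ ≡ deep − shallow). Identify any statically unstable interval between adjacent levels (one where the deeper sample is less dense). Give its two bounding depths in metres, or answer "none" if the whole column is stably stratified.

Evaluate Δρ/ρ₀ = −αΔT + βΔS across each adjacent pair:
  6–79 m: −αΔT+βΔS = −(2.2 × 10⁻⁴)(+4.1)+(8.1 × 10⁻⁴)(-0.45) = -1.3 × 10⁻³ → UNSTABLE
  79–197 m: −αΔT+βΔS = −(2.2 × 10⁻⁴)(-1.0)+(8.1 × 10⁻⁴)(-0.13) = 1.1 × 10⁻⁴ → stable
  197–251 m: −αΔT+βΔS = −(2.2 × 10⁻⁴)(+0.9)+(8.1 × 10⁻⁴)(+0.90) = 5.3 × 10⁻⁴ → stable
The 6–79 m interval has Δρ < 0: lighter water underlies denser water.

6–79 m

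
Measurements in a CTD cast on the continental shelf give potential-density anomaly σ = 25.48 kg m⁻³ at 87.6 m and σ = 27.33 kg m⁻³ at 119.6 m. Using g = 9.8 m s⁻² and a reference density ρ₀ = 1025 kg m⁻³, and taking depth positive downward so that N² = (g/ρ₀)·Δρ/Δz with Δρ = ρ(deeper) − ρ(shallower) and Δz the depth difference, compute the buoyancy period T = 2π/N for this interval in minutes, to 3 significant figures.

Δρ = 1027.33 − 1025.48 = 1.85 kg m⁻³ over Δz = 119.6 − 87.6 = 32 m.
N² = (9.8/1025) × (1.85/32) = 5.5274 × 10⁻⁴ s⁻².
N = √(5.5274 × 10⁻⁴) = 0.023510 rad s⁻¹, so T = 2π/N = 267.26 s = 4.4543 min ≈ 4.45 min.
N² > 0, so the interval is statically stable.

4.45 min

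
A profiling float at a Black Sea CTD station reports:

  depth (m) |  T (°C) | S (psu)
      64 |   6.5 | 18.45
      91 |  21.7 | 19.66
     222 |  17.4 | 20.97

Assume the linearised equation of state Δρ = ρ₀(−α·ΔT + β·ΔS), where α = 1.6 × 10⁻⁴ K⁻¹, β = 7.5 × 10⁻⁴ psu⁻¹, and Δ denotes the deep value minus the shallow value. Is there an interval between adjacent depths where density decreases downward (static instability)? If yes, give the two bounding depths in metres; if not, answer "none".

64–91 m

Evaluate Δρ/ρ₀ = −αΔT + βΔS across each adjacent pair:
  64–91 m: −αΔT+βΔS = −(1.6 × 10⁻⁴)(+15.2)+(7.5 × 10⁻⁴)(+1.21) = -1.5 × 10⁻³ → UNSTABLE
  91–222 m: −αΔT+βΔS = −(1.6 × 10⁻⁴)(-4.3)+(7.5 × 10⁻⁴)(+1.31) = 1.7 × 10⁻³ → stable
The 64–91 m interval has Δρ < 0: lighter water underlies denser water.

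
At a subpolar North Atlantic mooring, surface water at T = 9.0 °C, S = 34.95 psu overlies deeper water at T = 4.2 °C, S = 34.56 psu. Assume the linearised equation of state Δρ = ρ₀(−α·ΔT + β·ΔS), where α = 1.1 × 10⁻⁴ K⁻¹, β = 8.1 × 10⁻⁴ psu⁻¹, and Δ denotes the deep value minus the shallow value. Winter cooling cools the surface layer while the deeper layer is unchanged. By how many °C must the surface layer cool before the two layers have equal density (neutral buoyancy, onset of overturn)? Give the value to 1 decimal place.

1.9 °C

Neutral buoyancy requires Δρ = 0, i.e. −α(T_deep − T_surf′) + β(S_deep − S_surf) = 0.
T_surf′ = T_deep − (β/α)·ΔS = 4.2 − (8.1 × 10⁻⁴/1.1 × 10⁻⁴)·(-0.39) = 7.072 °C.
Cooling required: 9.0 − (7.072) = 1.928 °C.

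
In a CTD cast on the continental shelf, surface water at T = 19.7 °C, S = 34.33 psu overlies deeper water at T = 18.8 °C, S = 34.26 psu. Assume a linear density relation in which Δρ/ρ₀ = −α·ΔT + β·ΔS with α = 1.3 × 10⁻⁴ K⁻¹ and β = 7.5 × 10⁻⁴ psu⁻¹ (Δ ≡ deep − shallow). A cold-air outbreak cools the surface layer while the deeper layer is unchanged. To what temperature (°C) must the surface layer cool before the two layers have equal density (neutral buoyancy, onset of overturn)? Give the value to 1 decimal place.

Neutral buoyancy requires Δρ = 0, i.e. −α(T_deep − T_surf′) + β(S_deep − S_surf) = 0.
T_surf′ = T_deep − (β/α)·ΔS = 18.8 − (7.5 × 10⁻⁴/1.3 × 10⁻⁴)·(-0.07) = 19.204 °C.
Cooling required: 19.7 − (19.204) = 0.496 °C.

19.2 °C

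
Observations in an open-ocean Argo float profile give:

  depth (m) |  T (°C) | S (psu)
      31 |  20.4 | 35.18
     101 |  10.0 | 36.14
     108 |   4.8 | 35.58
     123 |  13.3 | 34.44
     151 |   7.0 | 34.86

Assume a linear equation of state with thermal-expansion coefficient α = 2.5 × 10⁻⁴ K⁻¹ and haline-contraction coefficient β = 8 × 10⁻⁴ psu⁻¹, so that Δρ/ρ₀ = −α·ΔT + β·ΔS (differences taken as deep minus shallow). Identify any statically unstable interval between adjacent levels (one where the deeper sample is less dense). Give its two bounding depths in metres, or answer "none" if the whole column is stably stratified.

Evaluate Δρ/ρ₀ = −αΔT + βΔS across each adjacent pair:
  31–101 m: −αΔT+βΔS = −(2.5 × 10⁻⁴)(-10.4)+(8 × 10⁻⁴)(+0.96) = 3.4 × 10⁻³ → stable
  101–108 m: −αΔT+βΔS = −(2.5 × 10⁻⁴)(-5.2)+(8 × 10⁻⁴)(-0.56) = 8.5 × 10⁻⁴ → stable
  108–123 m: −αΔT+βΔS = −(2.5 × 10⁻⁴)(+8.5)+(8 × 10⁻⁴)(-1.14) = -3.0 × 10⁻³ → UNSTABLE
  123–151 m: −αΔT+βΔS = −(2.5 × 10⁻⁴)(-6.3)+(8 × 10⁻⁴)(+0.42) = 1.9 × 10⁻³ → stable
The 108–123 m interval has Δρ < 0: lighter water underlies denser water.

108–123 m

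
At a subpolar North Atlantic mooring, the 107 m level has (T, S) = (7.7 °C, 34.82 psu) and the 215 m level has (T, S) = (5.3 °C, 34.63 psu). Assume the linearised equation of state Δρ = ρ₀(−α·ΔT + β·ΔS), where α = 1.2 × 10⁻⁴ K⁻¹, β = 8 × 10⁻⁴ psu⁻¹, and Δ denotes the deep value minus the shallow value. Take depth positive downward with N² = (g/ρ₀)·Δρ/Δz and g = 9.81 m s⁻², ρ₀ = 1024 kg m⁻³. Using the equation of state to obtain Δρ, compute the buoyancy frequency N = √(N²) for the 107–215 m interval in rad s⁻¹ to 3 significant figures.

ΔT = -2.4 K, ΔS = -0.19 psu (deep − shallow).
Δρ/ρ₀ = −αΔT + βΔS = 2.88 × 10⁻⁴ − 1.52 × 10⁻⁴ = 1.36 × 10⁻⁴, so Δρ ≈ 0.1393 kg m⁻³.
N² = (g/ρ₀)·Δρ/Δz = g·(Δρ/ρ₀)/Δz = 9.81 × 1.36 × 10⁻⁴ / 108 = 1.2353 × 10⁻⁵ s⁻².
N = √(1.2353 × 10⁻⁵) = 3.5147 × 10⁻³ rad s⁻¹ ≈ 3.51 × 10⁻³ rad s⁻¹.

3.51 × 10⁻³ rad s⁻¹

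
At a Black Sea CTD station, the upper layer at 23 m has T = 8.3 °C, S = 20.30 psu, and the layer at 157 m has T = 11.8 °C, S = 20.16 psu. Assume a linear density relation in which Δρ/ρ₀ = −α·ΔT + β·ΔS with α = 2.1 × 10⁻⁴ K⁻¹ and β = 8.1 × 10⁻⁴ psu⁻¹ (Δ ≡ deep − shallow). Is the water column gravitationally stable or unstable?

unstable

ΔT = 11.8 − 8.3 = +3.5 K and ΔS = 20.16 − 20.30 = -0.14 psu (deep − shallow).
−αΔT = -7.35 × 10⁻⁴; βΔS = -1.134 × 10⁻⁴; sum Δρ/ρ₀ = -8.484 × 10⁻⁴.
Δρ/ρ₀ < 0, so Δρ < 0: deeper water is lighter → statically unstable; the column would overturn.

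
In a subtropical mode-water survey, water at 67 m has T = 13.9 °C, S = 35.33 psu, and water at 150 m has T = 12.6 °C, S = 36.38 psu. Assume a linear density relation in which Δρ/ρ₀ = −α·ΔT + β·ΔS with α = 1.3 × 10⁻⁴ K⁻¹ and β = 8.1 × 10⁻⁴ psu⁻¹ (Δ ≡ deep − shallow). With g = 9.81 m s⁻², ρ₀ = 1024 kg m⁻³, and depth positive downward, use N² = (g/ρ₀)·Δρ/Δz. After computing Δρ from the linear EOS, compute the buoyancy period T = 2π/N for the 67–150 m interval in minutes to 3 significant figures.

9.54 min

ΔT = -1.3 K, ΔS = +1.05 psu (deep − shallow).
Δρ/ρ₀ = −αΔT + βΔS = 1.69 × 10⁻⁴ + 8.505 × 10⁻⁴ = 1.0195 × 10⁻³, so Δρ ≈ 1.044 kg m⁻³.
N² = (g/ρ₀)·Δρ/Δz = g·(Δρ/ρ₀)/Δz = 9.81 × 1.0195 × 10⁻³ / 83 = 1.2050 × 10⁻⁴ s⁻².
N = √(1.2050 × 10⁻⁴) = 0.010977 rad s⁻¹ → T = 2π/N = 572.40 s = 9.5400 min ≈ 9.54 min.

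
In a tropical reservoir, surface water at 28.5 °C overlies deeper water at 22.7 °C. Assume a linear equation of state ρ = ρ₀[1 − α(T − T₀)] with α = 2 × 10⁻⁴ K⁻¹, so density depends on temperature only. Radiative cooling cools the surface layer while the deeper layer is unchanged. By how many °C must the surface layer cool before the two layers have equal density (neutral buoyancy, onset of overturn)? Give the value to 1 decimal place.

With temperature the only control, equal density requires T_surf′ = T_deep.
T_surf′ = 22.7 °C.
Cooling required: 28.5 − 22.7 = 5.8 °C.

5.8 °C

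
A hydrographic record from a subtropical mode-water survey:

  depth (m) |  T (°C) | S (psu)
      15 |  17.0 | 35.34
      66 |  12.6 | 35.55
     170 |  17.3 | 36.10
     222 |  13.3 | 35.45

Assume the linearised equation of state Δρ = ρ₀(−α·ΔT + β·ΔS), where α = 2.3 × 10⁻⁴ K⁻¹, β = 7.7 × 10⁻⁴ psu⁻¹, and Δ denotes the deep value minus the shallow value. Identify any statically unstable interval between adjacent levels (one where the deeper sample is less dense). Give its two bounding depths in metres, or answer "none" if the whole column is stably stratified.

Evaluate Δρ/ρ₀ = −αΔT + βΔS across each adjacent pair:
  15–66 m: −αΔT+βΔS = −(2.3 × 10⁻⁴)(-4.4)+(7.7 × 10⁻⁴)(+0.21) = 1.2 × 10⁻³ → stable
  66–170 m: −αΔT+βΔS = −(2.3 × 10⁻⁴)(+4.7)+(7.7 × 10⁻⁴)(+0.55) = -6.6 × 10⁻⁴ → UNSTABLE
  170–222 m: −αΔT+βΔS = −(2.3 × 10⁻⁴)(-4.0)+(7.7 × 10⁻⁴)(-0.65) = 4.2 × 10⁻⁴ → stable
The 66–170 m interval has Δρ < 0: lighter water underlies denser water.

66–170 m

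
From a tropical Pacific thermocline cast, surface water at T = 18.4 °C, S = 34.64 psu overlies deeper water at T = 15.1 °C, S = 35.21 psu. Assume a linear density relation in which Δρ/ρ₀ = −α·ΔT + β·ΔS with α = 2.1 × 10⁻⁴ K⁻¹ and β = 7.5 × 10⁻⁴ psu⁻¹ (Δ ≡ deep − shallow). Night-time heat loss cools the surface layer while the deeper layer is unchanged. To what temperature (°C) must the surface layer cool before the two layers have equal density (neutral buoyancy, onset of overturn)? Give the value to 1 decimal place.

13.1 °C

Neutral buoyancy requires Δρ = 0, i.e. −α(T_deep − T_surf′) + β(S_deep − S_surf) = 0.
T_surf′ = T_deep − (β/α)·ΔS = 15.1 − (7.5 × 10⁻⁴/2.1 × 10⁻⁴)·(+0.57) = 13.064 °C.
Cooling required: 18.4 − (13.064) = 5.336 °C.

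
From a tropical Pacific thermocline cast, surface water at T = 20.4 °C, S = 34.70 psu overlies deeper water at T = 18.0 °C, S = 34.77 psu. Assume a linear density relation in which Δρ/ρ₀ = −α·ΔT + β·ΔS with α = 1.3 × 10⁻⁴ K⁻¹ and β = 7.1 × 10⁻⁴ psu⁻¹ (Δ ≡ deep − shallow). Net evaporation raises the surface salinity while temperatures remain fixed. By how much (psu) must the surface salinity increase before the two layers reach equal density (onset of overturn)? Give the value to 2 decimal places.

0.51 psu

Neutral buoyancy requires −α(T_deep − T_surf) + β(S_deep − S_surf′) = 0.
S_surf′ = S_deep − (α/β)·ΔT = 34.77 − (1.3 × 10⁻⁴/7.1 × 10⁻⁴)·(-2.4) = 35.2094 psu.
Increase required: 35.2094 − 34.70 = 0.5094 psu.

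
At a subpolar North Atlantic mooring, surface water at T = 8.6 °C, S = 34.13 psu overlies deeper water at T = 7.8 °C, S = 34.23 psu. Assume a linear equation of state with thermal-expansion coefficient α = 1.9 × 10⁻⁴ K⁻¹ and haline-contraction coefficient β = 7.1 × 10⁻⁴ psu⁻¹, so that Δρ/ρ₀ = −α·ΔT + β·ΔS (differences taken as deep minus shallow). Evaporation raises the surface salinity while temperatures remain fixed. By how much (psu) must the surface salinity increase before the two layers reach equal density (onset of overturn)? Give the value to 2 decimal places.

0.31 psu

Neutral buoyancy requires −α(T_deep − T_surf) + β(S_deep − S_surf′) = 0.
S_surf′ = S_deep − (α/β)·ΔT = 34.23 − (1.9 × 10⁻⁴/7.1 × 10⁻⁴)·(-0.8) = 34.4441 psu.
Increase required: 34.4441 − 34.13 = 0.3141 psu.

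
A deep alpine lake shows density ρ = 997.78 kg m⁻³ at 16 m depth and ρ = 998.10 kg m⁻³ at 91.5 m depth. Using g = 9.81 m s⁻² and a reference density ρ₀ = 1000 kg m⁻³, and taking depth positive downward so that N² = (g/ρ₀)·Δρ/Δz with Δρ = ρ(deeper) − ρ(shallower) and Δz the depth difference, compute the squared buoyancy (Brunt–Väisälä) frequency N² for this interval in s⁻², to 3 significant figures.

Δρ = 998.10 − 997.78 = 0.32 kg m⁻³ over Δz = 91.5 − 16 = 75.5 m.
N² = (9.81/1000) × (0.32/75.5) = 4.1579 × 10⁻⁵ s⁻² ≈ 4.16 × 10⁻⁵ s⁻².

4.16 × 10⁻⁵ s⁻²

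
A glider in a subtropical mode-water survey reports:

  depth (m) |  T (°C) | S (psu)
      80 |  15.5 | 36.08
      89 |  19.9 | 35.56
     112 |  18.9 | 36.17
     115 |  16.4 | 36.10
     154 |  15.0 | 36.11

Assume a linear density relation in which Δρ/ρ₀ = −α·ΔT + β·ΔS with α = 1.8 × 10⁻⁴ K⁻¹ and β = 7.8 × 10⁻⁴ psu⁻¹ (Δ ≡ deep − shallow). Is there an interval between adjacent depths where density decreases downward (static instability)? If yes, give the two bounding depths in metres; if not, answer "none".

80–89 m

Evaluate Δρ/ρ₀ = −αΔT + βΔS across each adjacent pair:
  80–89 m: −αΔT+βΔS = −(1.8 × 10⁻⁴)(+4.4)+(7.8 × 10⁻⁴)(-0.52) = -1.2 × 10⁻³ → UNSTABLE
  89–112 m: −αΔT+βΔS = −(1.8 × 10⁻⁴)(-1.0)+(7.8 × 10⁻⁴)(+0.61) = 6.6 × 10⁻⁴ → stable
  112–115 m: −αΔT+βΔS = −(1.8 × 10⁻⁴)(-2.5)+(7.8 × 10⁻⁴)(-0.07) = 4.0 × 10⁻⁴ → stable
  115–154 m: −αΔT+βΔS = −(1.8 × 10⁻⁴)(-1.4)+(7.8 × 10⁻⁴)(+0.01) = 2.6 × 10⁻⁴ → stable
The 80–89 m interval has Δρ < 0: lighter water underlies denser water.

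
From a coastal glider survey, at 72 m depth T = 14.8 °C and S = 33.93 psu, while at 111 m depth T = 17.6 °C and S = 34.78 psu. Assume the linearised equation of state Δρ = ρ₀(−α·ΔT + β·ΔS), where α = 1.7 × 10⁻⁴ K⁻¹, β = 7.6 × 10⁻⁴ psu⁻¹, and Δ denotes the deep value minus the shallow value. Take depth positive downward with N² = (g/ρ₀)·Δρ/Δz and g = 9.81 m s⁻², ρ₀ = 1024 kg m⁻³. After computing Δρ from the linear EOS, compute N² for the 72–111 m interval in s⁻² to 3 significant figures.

ΔT = +2.8 K, ΔS = +0.85 psu (deep − shallow).
Δρ/ρ₀ = −αΔT + βΔS = -4.76 × 10⁻⁴ + 6.46 × 10⁻⁴ = 1.70 × 10⁻⁴, so Δρ ≈ 0.1741 kg m⁻³.
N² = (g/ρ₀)·Δρ/Δz = g·(Δρ/ρ₀)/Δz = 9.81 × 1.70 × 10⁻⁴ / 39 = 4.2762 × 10⁻⁵ s⁻² ≈ 4.28 × 10⁻⁵ s⁻².

4.28 × 10⁻⁵ s⁻²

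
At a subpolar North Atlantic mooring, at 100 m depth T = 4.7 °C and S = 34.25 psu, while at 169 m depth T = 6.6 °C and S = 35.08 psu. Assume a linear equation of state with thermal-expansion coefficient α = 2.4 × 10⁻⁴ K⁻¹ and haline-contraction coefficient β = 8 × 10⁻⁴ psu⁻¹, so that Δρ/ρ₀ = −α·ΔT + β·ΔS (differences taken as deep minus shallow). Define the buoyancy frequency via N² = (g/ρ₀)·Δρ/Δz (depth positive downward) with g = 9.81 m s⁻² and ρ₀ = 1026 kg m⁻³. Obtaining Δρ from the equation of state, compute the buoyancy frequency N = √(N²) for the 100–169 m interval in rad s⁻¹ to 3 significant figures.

5.44 × 10⁻³ rad s⁻¹

ΔT = +1.9 K, ΔS = +0.83 psu (deep − shallow).
Δρ/ρ₀ = −αΔT + βΔS = -4.56 × 10⁻⁴ + 6.64 × 10⁻⁴ = 2.08 × 10⁻⁴, so Δρ ≈ 0.2134 kg m⁻³.
N² = (g/ρ₀)·Δρ/Δz = g·(Δρ/ρ₀)/Δz = 9.81 × 2.08 × 10⁻⁴ / 69 = 2.9572 × 10⁻⁵ s⁻².
N = √(2.9572 × 10⁻⁵) = 5.4380 × 10⁻³ rad s⁻¹ ≈ 5.44 × 10⁻³ rad s⁻¹.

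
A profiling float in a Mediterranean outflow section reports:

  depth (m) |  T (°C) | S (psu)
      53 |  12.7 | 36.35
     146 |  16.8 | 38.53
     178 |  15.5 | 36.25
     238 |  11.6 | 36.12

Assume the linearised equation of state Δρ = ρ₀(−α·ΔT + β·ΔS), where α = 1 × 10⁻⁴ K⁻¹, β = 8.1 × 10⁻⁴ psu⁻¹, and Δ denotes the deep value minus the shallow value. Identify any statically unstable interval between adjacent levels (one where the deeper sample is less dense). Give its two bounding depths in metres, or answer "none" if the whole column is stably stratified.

Evaluate Δρ/ρ₀ = −αΔT + βΔS across each adjacent pair:
  53–146 m: −αΔT+βΔS = −(1 × 10⁻⁴)(+4.1)+(8.1 × 10⁻⁴)(+2.18) = 1.4 × 10⁻³ → stable
  146–178 m: −αΔT+βΔS = −(1 × 10⁻⁴)(-1.3)+(8.1 × 10⁻⁴)(-2.28) = -1.7 × 10⁻³ → UNSTABLE
  178–238 m: −αΔT+βΔS = −(1 × 10⁻⁴)(-3.9)+(8.1 × 10⁻⁴)(-0.13) = 2.8 × 10⁻⁴ → stable
The 146–178 m interval has Δρ < 0: lighter water underlies denser water.

146–178 m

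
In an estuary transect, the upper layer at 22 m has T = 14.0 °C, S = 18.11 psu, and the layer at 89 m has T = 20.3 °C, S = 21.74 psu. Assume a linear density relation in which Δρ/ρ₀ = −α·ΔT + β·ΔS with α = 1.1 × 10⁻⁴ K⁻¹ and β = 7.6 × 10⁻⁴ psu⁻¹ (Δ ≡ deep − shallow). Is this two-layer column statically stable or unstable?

stable

ΔT = 20.3 − 14.0 = +6.3 K and ΔS = 21.74 − 18.11 = +3.63 psu (deep − shallow).
−αΔT = -6.93 × 10⁻⁴; βΔS = 2.7588 × 10⁻³; sum Δρ/ρ₀ = 2.0658 × 10⁻³.
Δρ/ρ₀ > 0, so Δρ > 0: deeper water is denser → statically stable.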